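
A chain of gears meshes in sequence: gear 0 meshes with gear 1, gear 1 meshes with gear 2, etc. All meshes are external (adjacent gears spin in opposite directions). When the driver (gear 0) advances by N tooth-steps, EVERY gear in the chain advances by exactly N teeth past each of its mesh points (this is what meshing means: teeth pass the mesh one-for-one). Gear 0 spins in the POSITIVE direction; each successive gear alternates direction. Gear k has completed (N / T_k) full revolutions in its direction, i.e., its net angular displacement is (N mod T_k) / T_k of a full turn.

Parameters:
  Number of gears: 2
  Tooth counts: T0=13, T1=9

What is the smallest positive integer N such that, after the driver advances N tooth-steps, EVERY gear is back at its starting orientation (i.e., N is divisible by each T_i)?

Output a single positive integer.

Answer: 117

Derivation:
Gear k returns to start when N is a multiple of T_k.
All gears at start simultaneously when N is a common multiple of [13, 9]; the smallest such N is lcm(13, 9).
Start: lcm = T0 = 13
Fold in T1=9: gcd(13, 9) = 1; lcm(13, 9) = 13 * 9 / 1 = 117 / 1 = 117
Full cycle length = 117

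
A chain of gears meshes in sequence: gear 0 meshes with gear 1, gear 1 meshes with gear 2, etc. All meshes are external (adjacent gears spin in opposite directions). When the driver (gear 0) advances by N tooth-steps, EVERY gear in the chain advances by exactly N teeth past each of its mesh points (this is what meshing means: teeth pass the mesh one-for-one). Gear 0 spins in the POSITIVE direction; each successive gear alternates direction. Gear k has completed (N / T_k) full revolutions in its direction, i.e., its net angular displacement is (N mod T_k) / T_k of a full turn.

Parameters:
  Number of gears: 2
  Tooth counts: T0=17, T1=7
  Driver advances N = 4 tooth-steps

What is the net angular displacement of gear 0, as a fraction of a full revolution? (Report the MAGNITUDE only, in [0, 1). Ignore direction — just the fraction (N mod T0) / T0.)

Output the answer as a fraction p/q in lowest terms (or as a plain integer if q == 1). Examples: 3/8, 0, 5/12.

Chain of 2 gears, tooth counts: [17, 7]
  gear 0: T0=17, direction=positive, advance = 4 mod 17 = 4 teeth = 4/17 turn
  gear 1: T1=7, direction=negative, advance = 4 mod 7 = 4 teeth = 4/7 turn
Gear 0: 4 mod 17 = 4
Fraction = 4 / 17 = 4/17 (gcd(4,17)=1) = 4/17

Answer: 4/17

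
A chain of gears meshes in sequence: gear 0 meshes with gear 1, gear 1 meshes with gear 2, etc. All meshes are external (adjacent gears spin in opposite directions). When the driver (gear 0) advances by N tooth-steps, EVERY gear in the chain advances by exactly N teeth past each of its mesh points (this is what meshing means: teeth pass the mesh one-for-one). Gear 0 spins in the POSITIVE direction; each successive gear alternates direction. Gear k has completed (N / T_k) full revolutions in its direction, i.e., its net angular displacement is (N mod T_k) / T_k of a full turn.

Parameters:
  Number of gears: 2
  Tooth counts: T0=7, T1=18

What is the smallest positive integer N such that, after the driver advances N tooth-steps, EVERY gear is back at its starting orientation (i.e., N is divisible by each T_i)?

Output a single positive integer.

Gear k returns to start when N is a multiple of T_k.
All gears at start simultaneously when N is a common multiple of [7, 18]; the smallest such N is lcm(7, 18).
Start: lcm = T0 = 7
Fold in T1=18: gcd(7, 18) = 1; lcm(7, 18) = 7 * 18 / 1 = 126 / 1 = 126
Full cycle length = 126

Answer: 126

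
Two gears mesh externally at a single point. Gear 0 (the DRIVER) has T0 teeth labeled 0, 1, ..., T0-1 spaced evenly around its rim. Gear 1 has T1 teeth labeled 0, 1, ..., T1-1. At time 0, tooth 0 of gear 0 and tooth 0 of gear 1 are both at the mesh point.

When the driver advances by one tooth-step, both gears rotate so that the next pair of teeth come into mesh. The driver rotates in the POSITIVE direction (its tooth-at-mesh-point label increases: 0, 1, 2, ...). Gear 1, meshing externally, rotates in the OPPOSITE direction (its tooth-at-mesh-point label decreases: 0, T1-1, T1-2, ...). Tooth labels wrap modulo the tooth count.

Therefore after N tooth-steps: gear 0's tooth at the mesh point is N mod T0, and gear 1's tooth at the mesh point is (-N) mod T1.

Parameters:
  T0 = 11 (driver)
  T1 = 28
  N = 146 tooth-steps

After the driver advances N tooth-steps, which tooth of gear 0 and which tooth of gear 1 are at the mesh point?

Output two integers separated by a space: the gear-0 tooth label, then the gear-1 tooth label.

Gear 0 (driver, T0=11): tooth at mesh = N mod T0
  146 = 13 * 11 + 3, so 146 mod 11 = 3
  gear 0 tooth = 3
Gear 1 (driven, T1=28): tooth at mesh = (-N) mod T1
  146 = 5 * 28 + 6, so 146 mod 28 = 6
  (-146) mod 28 = (-6) mod 28 = 28 - 6 = 22
Mesh after 146 steps: gear-0 tooth 3 meets gear-1 tooth 22

Answer: 3 22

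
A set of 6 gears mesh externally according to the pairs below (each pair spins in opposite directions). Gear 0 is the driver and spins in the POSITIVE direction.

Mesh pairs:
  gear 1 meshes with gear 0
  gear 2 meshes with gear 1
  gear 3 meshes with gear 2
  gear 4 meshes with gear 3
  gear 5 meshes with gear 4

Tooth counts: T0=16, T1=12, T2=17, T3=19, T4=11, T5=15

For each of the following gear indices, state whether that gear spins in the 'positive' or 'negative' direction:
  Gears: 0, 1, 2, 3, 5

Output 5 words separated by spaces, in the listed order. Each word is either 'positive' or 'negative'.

Answer: positive negative positive negative negative

Derivation:
Gear 0 (driver): positive (depth 0)
  gear 1: meshes with gear 0 -> depth 1 -> negative (opposite of gear 0)
  gear 2: meshes with gear 1 -> depth 2 -> positive (opposite of gear 1)
  gear 3: meshes with gear 2 -> depth 3 -> negative (opposite of gear 2)
  gear 4: meshes with gear 3 -> depth 4 -> positive (opposite of gear 3)
  gear 5: meshes with gear 4 -> depth 5 -> negative (opposite of gear 4)
Queried indices 0, 1, 2, 3, 5 -> positive, negative, positive, negative, negative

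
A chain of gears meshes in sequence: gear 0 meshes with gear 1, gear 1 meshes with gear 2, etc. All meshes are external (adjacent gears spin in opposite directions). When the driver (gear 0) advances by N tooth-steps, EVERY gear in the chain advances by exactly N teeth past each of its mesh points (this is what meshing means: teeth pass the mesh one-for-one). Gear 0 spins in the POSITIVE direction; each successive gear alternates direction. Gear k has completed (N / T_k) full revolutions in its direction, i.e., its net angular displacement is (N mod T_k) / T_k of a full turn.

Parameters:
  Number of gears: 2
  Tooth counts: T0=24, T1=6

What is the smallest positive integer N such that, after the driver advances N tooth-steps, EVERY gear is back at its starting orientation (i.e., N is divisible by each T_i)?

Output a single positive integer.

Gear k returns to start when N is a multiple of T_k.
All gears at start simultaneously when N is a common multiple of [24, 6]; the smallest such N is lcm(24, 6).
Start: lcm = T0 = 24
Fold in T1=6: gcd(24, 6) = 6; lcm(24, 6) = 24 * 6 / 6 = 144 / 6 = 24
Full cycle length = 24

Answer: 24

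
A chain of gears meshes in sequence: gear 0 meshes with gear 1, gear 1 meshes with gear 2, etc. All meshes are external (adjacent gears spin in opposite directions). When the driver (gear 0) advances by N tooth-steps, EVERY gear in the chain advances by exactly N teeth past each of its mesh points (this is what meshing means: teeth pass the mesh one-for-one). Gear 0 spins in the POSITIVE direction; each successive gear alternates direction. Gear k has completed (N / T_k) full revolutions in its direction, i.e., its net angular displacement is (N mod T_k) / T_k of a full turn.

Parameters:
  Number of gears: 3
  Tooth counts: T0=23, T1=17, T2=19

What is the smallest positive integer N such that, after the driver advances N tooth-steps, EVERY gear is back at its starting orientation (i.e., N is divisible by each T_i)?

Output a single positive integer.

Answer: 7429

Derivation:
Gear k returns to start when N is a multiple of T_k.
All gears at start simultaneously when N is a common multiple of [23, 17, 19]; the smallest such N is lcm(23, 17, 19).
Start: lcm = T0 = 23
Fold in T1=17: gcd(23, 17) = 1; lcm(23, 17) = 23 * 17 / 1 = 391 / 1 = 391
Fold in T2=19: gcd(391, 19) = 1; lcm(391, 19) = 391 * 19 / 1 = 7429 / 1 = 7429
Full cycle length = 7429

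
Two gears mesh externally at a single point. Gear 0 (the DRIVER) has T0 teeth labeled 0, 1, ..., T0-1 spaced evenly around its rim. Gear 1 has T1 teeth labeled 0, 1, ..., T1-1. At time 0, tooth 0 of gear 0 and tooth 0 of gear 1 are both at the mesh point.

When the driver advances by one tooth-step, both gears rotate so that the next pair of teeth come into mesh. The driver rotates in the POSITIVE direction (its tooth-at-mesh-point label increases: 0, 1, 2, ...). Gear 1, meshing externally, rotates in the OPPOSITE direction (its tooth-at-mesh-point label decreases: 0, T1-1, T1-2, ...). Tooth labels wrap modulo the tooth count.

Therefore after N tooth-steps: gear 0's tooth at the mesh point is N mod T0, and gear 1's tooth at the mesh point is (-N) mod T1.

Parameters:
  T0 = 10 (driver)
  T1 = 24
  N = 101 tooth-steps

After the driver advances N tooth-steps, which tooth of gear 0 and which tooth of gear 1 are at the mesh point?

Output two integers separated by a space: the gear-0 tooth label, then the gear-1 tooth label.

Answer: 1 19

Derivation:
Gear 0 (driver, T0=10): tooth at mesh = N mod T0
  101 = 10 * 10 + 1, so 101 mod 10 = 1
  gear 0 tooth = 1
Gear 1 (driven, T1=24): tooth at mesh = (-N) mod T1
  101 = 4 * 24 + 5, so 101 mod 24 = 5
  (-101) mod 24 = (-5) mod 24 = 24 - 5 = 19
Mesh after 101 steps: gear-0 tooth 1 meets gear-1 tooth 19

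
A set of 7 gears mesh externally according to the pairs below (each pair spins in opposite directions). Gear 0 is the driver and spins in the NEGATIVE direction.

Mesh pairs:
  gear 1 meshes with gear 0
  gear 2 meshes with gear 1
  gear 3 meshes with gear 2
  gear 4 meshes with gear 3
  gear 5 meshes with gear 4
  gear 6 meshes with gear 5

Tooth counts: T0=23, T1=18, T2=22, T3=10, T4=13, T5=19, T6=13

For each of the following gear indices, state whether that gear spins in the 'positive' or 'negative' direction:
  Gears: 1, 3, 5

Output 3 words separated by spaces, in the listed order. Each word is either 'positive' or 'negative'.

Answer: positive positive positive

Derivation:
Gear 0 (driver): negative (depth 0)
  gear 1: meshes with gear 0 -> depth 1 -> positive (opposite of gear 0)
  gear 2: meshes with gear 1 -> depth 2 -> negative (opposite of gear 1)
  gear 3: meshes with gear 2 -> depth 3 -> positive (opposite of gear 2)
  gear 4: meshes with gear 3 -> depth 4 -> negative (opposite of gear 3)
  gear 5: meshes with gear 4 -> depth 5 -> positive (opposite of gear 4)
  gear 6: meshes with gear 5 -> depth 6 -> negative (opposite of gear 5)
Queried indices 1, 3, 5 -> positive, positive, positive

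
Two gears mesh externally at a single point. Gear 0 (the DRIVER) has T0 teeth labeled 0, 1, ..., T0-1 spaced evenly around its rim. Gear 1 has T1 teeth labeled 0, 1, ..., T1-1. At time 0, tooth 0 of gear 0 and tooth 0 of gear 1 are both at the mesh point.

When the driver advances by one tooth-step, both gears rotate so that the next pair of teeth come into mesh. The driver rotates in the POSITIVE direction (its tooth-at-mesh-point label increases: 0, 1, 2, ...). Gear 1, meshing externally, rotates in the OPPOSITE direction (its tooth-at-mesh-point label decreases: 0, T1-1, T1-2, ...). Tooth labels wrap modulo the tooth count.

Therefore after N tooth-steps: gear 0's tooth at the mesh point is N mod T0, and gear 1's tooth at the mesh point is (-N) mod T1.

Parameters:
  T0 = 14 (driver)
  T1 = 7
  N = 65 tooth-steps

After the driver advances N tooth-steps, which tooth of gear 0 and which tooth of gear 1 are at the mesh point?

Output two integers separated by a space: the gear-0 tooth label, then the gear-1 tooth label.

Answer: 9 5

Derivation:
Gear 0 (driver, T0=14): tooth at mesh = N mod T0
  65 = 4 * 14 + 9, so 65 mod 14 = 9
  gear 0 tooth = 9
Gear 1 (driven, T1=7): tooth at mesh = (-N) mod T1
  65 = 9 * 7 + 2, so 65 mod 7 = 2
  (-65) mod 7 = (-2) mod 7 = 7 - 2 = 5
Mesh after 65 steps: gear-0 tooth 9 meets gear-1 tooth 5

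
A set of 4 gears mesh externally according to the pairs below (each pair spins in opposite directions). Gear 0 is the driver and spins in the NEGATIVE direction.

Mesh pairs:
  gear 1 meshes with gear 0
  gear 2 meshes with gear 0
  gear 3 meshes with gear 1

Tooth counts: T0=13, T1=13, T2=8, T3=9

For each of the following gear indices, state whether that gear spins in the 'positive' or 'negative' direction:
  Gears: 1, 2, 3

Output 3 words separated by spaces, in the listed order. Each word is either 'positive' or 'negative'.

Answer: positive positive negative

Derivation:
Gear 0 (driver): negative (depth 0)
  gear 1: meshes with gear 0 -> depth 1 -> positive (opposite of gear 0)
  gear 2: meshes with gear 0 -> depth 1 -> positive (opposite of gear 0)
  gear 3: meshes with gear 1 -> depth 2 -> negative (opposite of gear 1)
Queried indices 1, 2, 3 -> positive, positive, negative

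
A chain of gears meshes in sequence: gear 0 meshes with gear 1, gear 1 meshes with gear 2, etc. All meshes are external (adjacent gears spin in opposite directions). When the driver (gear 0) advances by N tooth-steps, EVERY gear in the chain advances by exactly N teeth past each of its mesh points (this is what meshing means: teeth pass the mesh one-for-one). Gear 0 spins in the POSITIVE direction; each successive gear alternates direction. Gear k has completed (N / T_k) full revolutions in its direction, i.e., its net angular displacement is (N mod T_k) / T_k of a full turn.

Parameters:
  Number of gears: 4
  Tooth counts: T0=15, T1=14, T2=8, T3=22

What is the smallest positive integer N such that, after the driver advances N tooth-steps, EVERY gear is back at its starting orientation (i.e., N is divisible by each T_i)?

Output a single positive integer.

Answer: 9240

Derivation:
Gear k returns to start when N is a multiple of T_k.
All gears at start simultaneously when N is a common multiple of [15, 14, 8, 22]; the smallest such N is lcm(15, 14, 8, 22).
Start: lcm = T0 = 15
Fold in T1=14: gcd(15, 14) = 1; lcm(15, 14) = 15 * 14 / 1 = 210 / 1 = 210
Fold in T2=8: gcd(210, 8) = 2; lcm(210, 8) = 210 * 8 / 2 = 1680 / 2 = 840
Fold in T3=22: gcd(840, 22) = 2; lcm(840, 22) = 840 * 22 / 2 = 18480 / 2 = 9240
Full cycle length = 9240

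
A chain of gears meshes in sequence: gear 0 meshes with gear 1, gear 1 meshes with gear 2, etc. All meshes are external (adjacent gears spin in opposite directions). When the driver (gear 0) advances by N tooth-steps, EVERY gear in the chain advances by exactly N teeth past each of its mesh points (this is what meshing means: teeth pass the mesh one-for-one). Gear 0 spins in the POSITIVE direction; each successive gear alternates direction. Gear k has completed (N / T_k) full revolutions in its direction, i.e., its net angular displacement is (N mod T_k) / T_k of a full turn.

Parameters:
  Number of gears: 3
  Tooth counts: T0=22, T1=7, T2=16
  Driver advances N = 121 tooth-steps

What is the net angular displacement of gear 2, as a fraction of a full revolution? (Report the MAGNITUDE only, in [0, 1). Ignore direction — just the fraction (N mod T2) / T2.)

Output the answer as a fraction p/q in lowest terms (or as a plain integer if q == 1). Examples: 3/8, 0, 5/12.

Chain of 3 gears, tooth counts: [22, 7, 16]
  gear 0: T0=22, direction=positive, advance = 121 mod 22 = 11 teeth = 11/22 turn
  gear 1: T1=7, direction=negative, advance = 121 mod 7 = 2 teeth = 2/7 turn
  gear 2: T2=16, direction=positive, advance = 121 mod 16 = 9 teeth = 9/16 turn
Gear 2: 121 mod 16 = 9
Fraction = 9 / 16 = 9/16 (gcd(9,16)=1) = 9/16

Answer: 9/16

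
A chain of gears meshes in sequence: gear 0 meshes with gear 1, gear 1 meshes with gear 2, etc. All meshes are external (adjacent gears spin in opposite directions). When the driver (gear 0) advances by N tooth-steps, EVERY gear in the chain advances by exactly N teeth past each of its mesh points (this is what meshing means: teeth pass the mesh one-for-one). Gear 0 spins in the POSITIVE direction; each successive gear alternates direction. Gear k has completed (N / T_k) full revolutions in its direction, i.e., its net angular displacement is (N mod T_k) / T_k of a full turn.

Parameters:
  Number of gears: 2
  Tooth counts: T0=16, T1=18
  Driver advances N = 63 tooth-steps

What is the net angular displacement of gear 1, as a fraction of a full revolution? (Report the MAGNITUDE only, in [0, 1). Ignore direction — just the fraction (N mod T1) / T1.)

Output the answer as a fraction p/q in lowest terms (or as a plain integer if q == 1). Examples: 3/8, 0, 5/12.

Chain of 2 gears, tooth counts: [16, 18]
  gear 0: T0=16, direction=positive, advance = 63 mod 16 = 15 teeth = 15/16 turn
  gear 1: T1=18, direction=negative, advance = 63 mod 18 = 9 teeth = 9/18 turn
Gear 1: 63 mod 18 = 9
Fraction = 9 / 18 = 1/2 (gcd(9,18)=9) = 1/2

Answer: 1/2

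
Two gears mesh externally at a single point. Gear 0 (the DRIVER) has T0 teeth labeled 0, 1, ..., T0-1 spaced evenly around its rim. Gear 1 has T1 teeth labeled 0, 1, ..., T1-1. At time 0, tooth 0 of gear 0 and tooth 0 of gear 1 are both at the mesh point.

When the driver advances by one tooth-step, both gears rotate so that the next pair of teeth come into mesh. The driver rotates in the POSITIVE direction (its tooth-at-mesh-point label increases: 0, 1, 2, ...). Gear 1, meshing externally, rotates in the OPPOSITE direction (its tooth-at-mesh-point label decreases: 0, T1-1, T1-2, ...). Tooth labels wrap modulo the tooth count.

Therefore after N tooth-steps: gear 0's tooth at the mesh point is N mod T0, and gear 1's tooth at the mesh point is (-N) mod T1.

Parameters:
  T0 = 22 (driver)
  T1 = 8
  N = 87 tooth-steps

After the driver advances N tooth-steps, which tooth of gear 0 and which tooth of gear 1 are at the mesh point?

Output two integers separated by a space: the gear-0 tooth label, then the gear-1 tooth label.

Gear 0 (driver, T0=22): tooth at mesh = N mod T0
  87 = 3 * 22 + 21, so 87 mod 22 = 21
  gear 0 tooth = 21
Gear 1 (driven, T1=8): tooth at mesh = (-N) mod T1
  87 = 10 * 8 + 7, so 87 mod 8 = 7
  (-87) mod 8 = (-7) mod 8 = 8 - 7 = 1
Mesh after 87 steps: gear-0 tooth 21 meets gear-1 tooth 1

Answer: 21 1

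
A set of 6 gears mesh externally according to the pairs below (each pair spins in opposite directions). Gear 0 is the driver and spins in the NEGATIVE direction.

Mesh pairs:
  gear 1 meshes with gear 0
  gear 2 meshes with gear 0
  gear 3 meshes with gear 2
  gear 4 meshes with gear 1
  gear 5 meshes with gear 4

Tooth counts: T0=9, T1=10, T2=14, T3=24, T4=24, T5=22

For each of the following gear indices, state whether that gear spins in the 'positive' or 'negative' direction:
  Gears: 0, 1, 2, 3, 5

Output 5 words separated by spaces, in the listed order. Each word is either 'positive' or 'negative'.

Gear 0 (driver): negative (depth 0)
  gear 1: meshes with gear 0 -> depth 1 -> positive (opposite of gear 0)
  gear 2: meshes with gear 0 -> depth 1 -> positive (opposite of gear 0)
  gear 3: meshes with gear 2 -> depth 2 -> negative (opposite of gear 2)
  gear 4: meshes with gear 1 -> depth 2 -> negative (opposite of gear 1)
  gear 5: meshes with gear 4 -> depth 3 -> positive (opposite of gear 4)
Queried indices 0, 1, 2, 3, 5 -> negative, positive, positive, negative, positive

Answer: negative positive positive negative positive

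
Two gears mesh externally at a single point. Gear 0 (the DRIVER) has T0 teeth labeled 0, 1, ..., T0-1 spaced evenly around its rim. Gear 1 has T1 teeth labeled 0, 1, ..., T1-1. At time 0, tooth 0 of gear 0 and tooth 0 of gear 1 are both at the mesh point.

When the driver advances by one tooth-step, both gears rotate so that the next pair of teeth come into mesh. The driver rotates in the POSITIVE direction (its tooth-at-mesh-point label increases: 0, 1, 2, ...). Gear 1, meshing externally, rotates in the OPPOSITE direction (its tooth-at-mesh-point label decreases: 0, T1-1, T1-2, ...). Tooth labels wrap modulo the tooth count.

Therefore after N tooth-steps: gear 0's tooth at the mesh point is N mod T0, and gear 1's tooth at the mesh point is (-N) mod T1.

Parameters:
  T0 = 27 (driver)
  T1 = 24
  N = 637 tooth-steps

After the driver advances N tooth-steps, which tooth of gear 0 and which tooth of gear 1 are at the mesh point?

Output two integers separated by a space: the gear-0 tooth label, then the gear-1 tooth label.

Gear 0 (driver, T0=27): tooth at mesh = N mod T0
  637 = 23 * 27 + 16, so 637 mod 27 = 16
  gear 0 tooth = 16
Gear 1 (driven, T1=24): tooth at mesh = (-N) mod T1
  637 = 26 * 24 + 13, so 637 mod 24 = 13
  (-637) mod 24 = (-13) mod 24 = 24 - 13 = 11
Mesh after 637 steps: gear-0 tooth 16 meets gear-1 tooth 11

Answer: 16 11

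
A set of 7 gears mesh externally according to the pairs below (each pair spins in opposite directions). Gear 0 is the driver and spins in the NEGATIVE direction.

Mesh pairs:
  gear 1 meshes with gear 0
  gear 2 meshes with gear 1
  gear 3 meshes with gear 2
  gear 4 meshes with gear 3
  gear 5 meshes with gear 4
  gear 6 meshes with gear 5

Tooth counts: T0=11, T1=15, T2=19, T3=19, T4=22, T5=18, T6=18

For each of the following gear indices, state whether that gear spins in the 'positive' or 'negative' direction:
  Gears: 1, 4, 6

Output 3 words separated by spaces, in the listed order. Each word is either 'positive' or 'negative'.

Answer: positive negative negative

Derivation:
Gear 0 (driver): negative (depth 0)
  gear 1: meshes with gear 0 -> depth 1 -> positive (opposite of gear 0)
  gear 2: meshes with gear 1 -> depth 2 -> negative (opposite of gear 1)
  gear 3: meshes with gear 2 -> depth 3 -> positive (opposite of gear 2)
  gear 4: meshes with gear 3 -> depth 4 -> negative (opposite of gear 3)
  gear 5: meshes with gear 4 -> depth 5 -> positive (opposite of gear 4)
  gear 6: meshes with gear 5 -> depth 6 -> negative (opposite of gear 5)
Queried indices 1, 4, 6 -> positive, negative, negative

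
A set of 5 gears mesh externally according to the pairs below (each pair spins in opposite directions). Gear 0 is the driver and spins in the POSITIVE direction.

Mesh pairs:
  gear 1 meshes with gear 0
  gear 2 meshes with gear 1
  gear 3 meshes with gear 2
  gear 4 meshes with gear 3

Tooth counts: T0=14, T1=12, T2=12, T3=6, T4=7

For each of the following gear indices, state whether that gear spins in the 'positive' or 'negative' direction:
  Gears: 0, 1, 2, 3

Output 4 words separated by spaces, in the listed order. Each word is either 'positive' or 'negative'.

Answer: positive negative positive negative

Derivation:
Gear 0 (driver): positive (depth 0)
  gear 1: meshes with gear 0 -> depth 1 -> negative (opposite of gear 0)
  gear 2: meshes with gear 1 -> depth 2 -> positive (opposite of gear 1)
  gear 3: meshes with gear 2 -> depth 3 -> negative (opposite of gear 2)
  gear 4: meshes with gear 3 -> depth 4 -> positive (opposite of gear 3)
Queried indices 0, 1, 2, 3 -> positive, negative, positive, negative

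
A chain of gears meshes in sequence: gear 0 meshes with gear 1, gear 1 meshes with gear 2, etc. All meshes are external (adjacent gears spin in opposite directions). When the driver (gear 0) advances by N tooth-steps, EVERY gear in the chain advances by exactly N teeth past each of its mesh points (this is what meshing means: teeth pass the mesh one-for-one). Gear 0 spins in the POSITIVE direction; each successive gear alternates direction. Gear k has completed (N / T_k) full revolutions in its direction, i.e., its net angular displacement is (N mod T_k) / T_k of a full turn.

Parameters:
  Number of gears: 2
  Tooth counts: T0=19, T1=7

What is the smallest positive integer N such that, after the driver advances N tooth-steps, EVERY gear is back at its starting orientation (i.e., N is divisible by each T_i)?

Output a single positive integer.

Answer: 133

Derivation:
Gear k returns to start when N is a multiple of T_k.
All gears at start simultaneously when N is a common multiple of [19, 7]; the smallest such N is lcm(19, 7).
Start: lcm = T0 = 19
Fold in T1=7: gcd(19, 7) = 1; lcm(19, 7) = 19 * 7 / 1 = 133 / 1 = 133
Full cycle length = 133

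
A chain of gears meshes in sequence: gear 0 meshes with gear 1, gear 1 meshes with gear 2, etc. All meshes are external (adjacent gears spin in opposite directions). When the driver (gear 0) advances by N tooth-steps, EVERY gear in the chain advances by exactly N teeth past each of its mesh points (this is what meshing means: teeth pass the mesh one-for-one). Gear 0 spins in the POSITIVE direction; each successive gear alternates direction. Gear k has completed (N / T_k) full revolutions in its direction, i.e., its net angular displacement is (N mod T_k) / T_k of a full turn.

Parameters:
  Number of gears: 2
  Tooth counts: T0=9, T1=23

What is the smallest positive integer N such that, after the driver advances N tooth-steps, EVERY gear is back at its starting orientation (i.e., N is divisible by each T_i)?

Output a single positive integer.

Answer: 207

Derivation:
Gear k returns to start when N is a multiple of T_k.
All gears at start simultaneously when N is a common multiple of [9, 23]; the smallest such N is lcm(9, 23).
Start: lcm = T0 = 9
Fold in T1=23: gcd(9, 23) = 1; lcm(9, 23) = 9 * 23 / 1 = 207 / 1 = 207
Full cycle length = 207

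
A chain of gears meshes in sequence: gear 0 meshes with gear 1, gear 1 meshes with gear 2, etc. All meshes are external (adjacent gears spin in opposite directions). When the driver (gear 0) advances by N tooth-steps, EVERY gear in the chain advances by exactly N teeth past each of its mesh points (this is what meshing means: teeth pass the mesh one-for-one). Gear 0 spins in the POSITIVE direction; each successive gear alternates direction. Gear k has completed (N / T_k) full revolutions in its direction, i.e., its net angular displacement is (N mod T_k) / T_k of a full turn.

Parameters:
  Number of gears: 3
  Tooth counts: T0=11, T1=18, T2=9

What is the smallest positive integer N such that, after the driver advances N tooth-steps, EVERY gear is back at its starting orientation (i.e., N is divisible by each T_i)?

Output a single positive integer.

Answer: 198

Derivation:
Gear k returns to start when N is a multiple of T_k.
All gears at start simultaneously when N is a common multiple of [11, 18, 9]; the smallest such N is lcm(11, 18, 9).
Start: lcm = T0 = 11
Fold in T1=18: gcd(11, 18) = 1; lcm(11, 18) = 11 * 18 / 1 = 198 / 1 = 198
Fold in T2=9: gcd(198, 9) = 9; lcm(198, 9) = 198 * 9 / 9 = 1782 / 9 = 198
Full cycle length = 198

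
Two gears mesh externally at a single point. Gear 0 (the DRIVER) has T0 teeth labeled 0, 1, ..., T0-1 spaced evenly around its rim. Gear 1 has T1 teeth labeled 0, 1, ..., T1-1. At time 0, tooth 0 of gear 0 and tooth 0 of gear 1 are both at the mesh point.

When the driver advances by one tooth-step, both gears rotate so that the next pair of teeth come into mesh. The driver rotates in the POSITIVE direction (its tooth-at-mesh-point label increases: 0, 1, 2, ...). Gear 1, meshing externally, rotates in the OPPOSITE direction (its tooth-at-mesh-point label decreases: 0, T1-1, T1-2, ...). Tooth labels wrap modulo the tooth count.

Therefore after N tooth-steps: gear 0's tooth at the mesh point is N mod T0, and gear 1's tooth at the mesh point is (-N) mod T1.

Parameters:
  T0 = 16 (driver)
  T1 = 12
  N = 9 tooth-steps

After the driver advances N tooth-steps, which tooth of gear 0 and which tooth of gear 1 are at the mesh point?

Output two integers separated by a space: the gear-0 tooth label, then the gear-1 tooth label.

Answer: 9 3

Derivation:
Gear 0 (driver, T0=16): tooth at mesh = N mod T0
  9 = 0 * 16 + 9, so 9 mod 16 = 9
  gear 0 tooth = 9
Gear 1 (driven, T1=12): tooth at mesh = (-N) mod T1
  9 = 0 * 12 + 9, so 9 mod 12 = 9
  (-9) mod 12 = (-9) mod 12 = 12 - 9 = 3
Mesh after 9 steps: gear-0 tooth 9 meets gear-1 tooth 3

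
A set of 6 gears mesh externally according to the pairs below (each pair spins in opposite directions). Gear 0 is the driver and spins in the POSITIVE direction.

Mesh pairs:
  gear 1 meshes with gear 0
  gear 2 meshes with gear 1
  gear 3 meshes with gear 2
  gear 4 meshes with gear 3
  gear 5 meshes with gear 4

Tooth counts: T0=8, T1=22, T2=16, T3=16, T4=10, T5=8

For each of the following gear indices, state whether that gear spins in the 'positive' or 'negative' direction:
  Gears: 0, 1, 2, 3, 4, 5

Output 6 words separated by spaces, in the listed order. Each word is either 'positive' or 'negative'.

Answer: positive negative positive negative positive negative

Derivation:
Gear 0 (driver): positive (depth 0)
  gear 1: meshes with gear 0 -> depth 1 -> negative (opposite of gear 0)
  gear 2: meshes with gear 1 -> depth 2 -> positive (opposite of gear 1)
  gear 3: meshes with gear 2 -> depth 3 -> negative (opposite of gear 2)
  gear 4: meshes with gear 3 -> depth 4 -> positive (opposite of gear 3)
  gear 5: meshes with gear 4 -> depth 5 -> negative (opposite of gear 4)
Queried indices 0, 1, 2, 3, 4, 5 -> positive, negative, positive, negative, positive, negative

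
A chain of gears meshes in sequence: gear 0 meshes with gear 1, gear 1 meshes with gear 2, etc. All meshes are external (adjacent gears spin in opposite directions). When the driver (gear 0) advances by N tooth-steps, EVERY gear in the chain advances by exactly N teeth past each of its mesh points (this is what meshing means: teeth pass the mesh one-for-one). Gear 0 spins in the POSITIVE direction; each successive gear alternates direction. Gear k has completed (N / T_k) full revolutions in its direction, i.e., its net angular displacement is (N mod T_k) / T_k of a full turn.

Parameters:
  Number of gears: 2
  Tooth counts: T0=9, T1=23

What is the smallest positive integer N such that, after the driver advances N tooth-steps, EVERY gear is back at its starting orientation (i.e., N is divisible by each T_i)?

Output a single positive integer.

Gear k returns to start when N is a multiple of T_k.
All gears at start simultaneously when N is a common multiple of [9, 23]; the smallest such N is lcm(9, 23).
Start: lcm = T0 = 9
Fold in T1=23: gcd(9, 23) = 1; lcm(9, 23) = 9 * 23 / 1 = 207 / 1 = 207
Full cycle length = 207

Answer: 207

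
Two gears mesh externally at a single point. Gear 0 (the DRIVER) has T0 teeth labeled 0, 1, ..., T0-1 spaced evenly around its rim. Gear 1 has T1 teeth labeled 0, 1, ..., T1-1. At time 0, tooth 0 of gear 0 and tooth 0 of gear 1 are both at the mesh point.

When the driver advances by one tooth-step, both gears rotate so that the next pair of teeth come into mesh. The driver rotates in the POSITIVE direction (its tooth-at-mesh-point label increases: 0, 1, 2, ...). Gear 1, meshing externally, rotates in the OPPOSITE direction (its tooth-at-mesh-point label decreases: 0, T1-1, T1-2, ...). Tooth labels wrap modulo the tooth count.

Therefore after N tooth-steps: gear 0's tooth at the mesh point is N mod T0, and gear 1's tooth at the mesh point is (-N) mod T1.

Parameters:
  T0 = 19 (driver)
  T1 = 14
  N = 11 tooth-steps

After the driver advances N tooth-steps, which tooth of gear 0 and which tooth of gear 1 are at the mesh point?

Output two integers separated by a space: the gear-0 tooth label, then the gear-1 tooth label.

Gear 0 (driver, T0=19): tooth at mesh = N mod T0
  11 = 0 * 19 + 11, so 11 mod 19 = 11
  gear 0 tooth = 11
Gear 1 (driven, T1=14): tooth at mesh = (-N) mod T1
  11 = 0 * 14 + 11, so 11 mod 14 = 11
  (-11) mod 14 = (-11) mod 14 = 14 - 11 = 3
Mesh after 11 steps: gear-0 tooth 11 meets gear-1 tooth 3

Answer: 11 3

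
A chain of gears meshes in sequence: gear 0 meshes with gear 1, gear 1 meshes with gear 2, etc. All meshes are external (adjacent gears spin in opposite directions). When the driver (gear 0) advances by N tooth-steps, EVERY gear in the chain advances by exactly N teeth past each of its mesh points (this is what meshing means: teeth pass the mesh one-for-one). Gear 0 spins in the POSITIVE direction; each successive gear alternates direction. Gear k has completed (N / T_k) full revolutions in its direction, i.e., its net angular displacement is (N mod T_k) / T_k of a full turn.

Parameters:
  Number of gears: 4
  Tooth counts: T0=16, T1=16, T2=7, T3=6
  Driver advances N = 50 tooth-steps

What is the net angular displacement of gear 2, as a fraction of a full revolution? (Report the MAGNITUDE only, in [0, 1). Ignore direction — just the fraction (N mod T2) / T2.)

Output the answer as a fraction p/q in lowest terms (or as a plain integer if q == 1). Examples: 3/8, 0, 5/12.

Answer: 1/7

Derivation:
Chain of 4 gears, tooth counts: [16, 16, 7, 6]
  gear 0: T0=16, direction=positive, advance = 50 mod 16 = 2 teeth = 2/16 turn
  gear 1: T1=16, direction=negative, advance = 50 mod 16 = 2 teeth = 2/16 turn
  gear 2: T2=7, direction=positive, advance = 50 mod 7 = 1 teeth = 1/7 turn
  gear 3: T3=6, direction=negative, advance = 50 mod 6 = 2 teeth = 2/6 turn
Gear 2: 50 mod 7 = 1
Fraction = 1 / 7 = 1/7 (gcd(1,7)=1) = 1/7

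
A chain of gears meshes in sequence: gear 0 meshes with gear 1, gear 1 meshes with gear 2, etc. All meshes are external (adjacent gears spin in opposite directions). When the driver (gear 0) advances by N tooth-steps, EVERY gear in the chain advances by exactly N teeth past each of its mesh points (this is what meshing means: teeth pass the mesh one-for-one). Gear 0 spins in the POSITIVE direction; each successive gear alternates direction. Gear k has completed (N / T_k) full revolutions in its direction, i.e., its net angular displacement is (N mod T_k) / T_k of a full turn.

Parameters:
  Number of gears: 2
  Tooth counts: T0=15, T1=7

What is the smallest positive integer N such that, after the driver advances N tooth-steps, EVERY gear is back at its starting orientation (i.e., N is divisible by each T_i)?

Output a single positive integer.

Answer: 105

Derivation:
Gear k returns to start when N is a multiple of T_k.
All gears at start simultaneously when N is a common multiple of [15, 7]; the smallest such N is lcm(15, 7).
Start: lcm = T0 = 15
Fold in T1=7: gcd(15, 7) = 1; lcm(15, 7) = 15 * 7 / 1 = 105 / 1 = 105
Full cycle length = 105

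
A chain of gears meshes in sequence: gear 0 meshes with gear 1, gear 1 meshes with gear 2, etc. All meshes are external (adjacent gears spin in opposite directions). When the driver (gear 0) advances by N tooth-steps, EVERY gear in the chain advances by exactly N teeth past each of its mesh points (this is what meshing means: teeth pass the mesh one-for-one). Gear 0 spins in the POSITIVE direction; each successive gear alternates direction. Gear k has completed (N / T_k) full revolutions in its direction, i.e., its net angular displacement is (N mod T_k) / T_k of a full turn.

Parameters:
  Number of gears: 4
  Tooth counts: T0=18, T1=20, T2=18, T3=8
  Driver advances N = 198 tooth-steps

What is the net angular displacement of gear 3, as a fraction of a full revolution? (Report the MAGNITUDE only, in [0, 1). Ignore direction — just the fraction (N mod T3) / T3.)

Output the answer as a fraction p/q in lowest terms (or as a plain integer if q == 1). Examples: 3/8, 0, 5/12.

Chain of 4 gears, tooth counts: [18, 20, 18, 8]
  gear 0: T0=18, direction=positive, advance = 198 mod 18 = 0 teeth = 0/18 turn
  gear 1: T1=20, direction=negative, advance = 198 mod 20 = 18 teeth = 18/20 turn
  gear 2: T2=18, direction=positive, advance = 198 mod 18 = 0 teeth = 0/18 turn
  gear 3: T3=8, direction=negative, advance = 198 mod 8 = 6 teeth = 6/8 turn
Gear 3: 198 mod 8 = 6
Fraction = 6 / 8 = 3/4 (gcd(6,8)=2) = 3/4

Answer: 3/4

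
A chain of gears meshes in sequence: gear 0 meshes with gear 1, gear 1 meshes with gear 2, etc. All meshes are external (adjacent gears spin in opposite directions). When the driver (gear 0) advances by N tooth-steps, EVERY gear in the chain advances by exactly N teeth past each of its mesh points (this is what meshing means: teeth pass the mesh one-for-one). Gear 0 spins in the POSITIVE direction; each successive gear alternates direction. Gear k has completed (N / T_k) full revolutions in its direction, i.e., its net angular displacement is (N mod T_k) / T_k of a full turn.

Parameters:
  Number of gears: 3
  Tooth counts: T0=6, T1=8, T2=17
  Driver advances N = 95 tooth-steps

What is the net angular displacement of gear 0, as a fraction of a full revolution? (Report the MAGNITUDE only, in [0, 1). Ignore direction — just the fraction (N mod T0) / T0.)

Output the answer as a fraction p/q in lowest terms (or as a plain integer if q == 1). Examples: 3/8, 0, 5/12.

Chain of 3 gears, tooth counts: [6, 8, 17]
  gear 0: T0=6, direction=positive, advance = 95 mod 6 = 5 teeth = 5/6 turn
  gear 1: T1=8, direction=negative, advance = 95 mod 8 = 7 teeth = 7/8 turn
  gear 2: T2=17, direction=positive, advance = 95 mod 17 = 10 teeth = 10/17 turn
Gear 0: 95 mod 6 = 5
Fraction = 5 / 6 = 5/6 (gcd(5,6)=1) = 5/6

Answer: 5/6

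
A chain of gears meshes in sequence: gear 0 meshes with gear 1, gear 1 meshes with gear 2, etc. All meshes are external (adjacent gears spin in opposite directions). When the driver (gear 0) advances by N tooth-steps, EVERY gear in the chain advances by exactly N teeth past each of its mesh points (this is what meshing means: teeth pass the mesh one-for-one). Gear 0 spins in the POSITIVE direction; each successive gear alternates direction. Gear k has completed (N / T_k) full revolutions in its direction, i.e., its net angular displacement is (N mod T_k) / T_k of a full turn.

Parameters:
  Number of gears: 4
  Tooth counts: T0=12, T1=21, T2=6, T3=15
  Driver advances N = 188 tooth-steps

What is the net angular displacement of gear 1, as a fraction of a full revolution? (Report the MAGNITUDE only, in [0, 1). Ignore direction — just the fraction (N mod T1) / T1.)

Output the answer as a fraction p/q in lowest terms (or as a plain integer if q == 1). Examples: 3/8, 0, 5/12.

Chain of 4 gears, tooth counts: [12, 21, 6, 15]
  gear 0: T0=12, direction=positive, advance = 188 mod 12 = 8 teeth = 8/12 turn
  gear 1: T1=21, direction=negative, advance = 188 mod 21 = 20 teeth = 20/21 turn
  gear 2: T2=6, direction=positive, advance = 188 mod 6 = 2 teeth = 2/6 turn
  gear 3: T3=15, direction=negative, advance = 188 mod 15 = 8 teeth = 8/15 turn
Gear 1: 188 mod 21 = 20
Fraction = 20 / 21 = 20/21 (gcd(20,21)=1) = 20/21

Answer: 20/21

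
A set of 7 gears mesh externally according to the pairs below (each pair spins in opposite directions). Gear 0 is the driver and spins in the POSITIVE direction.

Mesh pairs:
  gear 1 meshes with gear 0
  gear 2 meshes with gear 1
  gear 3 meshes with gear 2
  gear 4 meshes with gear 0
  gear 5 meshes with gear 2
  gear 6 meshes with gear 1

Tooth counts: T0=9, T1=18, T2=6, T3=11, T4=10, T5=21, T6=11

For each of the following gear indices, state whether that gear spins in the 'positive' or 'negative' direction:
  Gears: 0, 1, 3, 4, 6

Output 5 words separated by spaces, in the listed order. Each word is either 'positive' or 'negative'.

Gear 0 (driver): positive (depth 0)
  gear 1: meshes with gear 0 -> depth 1 -> negative (opposite of gear 0)
  gear 2: meshes with gear 1 -> depth 2 -> positive (opposite of gear 1)
  gear 3: meshes with gear 2 -> depth 3 -> negative (opposite of gear 2)
  gear 4: meshes with gear 0 -> depth 1 -> negative (opposite of gear 0)
  gear 5: meshes with gear 2 -> depth 3 -> negative (opposite of gear 2)
  gear 6: meshes with gear 1 -> depth 2 -> positive (opposite of gear 1)
Queried indices 0, 1, 3, 4, 6 -> positive, negative, negative, negative, positive

Answer: positive negative negative negative positive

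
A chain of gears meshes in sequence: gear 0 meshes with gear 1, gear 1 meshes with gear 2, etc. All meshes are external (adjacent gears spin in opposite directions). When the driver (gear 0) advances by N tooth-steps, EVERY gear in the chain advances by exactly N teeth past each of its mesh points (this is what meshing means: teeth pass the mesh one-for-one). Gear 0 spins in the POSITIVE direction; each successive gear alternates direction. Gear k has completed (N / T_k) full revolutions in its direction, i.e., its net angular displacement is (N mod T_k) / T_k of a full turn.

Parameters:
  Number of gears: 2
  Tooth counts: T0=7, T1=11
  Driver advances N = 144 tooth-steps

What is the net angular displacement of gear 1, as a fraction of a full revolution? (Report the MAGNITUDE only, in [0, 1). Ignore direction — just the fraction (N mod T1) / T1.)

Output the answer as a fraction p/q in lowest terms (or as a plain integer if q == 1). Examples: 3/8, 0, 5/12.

Chain of 2 gears, tooth counts: [7, 11]
  gear 0: T0=7, direction=positive, advance = 144 mod 7 = 4 teeth = 4/7 turn
  gear 1: T1=11, direction=negative, advance = 144 mod 11 = 1 teeth = 1/11 turn
Gear 1: 144 mod 11 = 1
Fraction = 1 / 11 = 1/11 (gcd(1,11)=1) = 1/11

Answer: 1/11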